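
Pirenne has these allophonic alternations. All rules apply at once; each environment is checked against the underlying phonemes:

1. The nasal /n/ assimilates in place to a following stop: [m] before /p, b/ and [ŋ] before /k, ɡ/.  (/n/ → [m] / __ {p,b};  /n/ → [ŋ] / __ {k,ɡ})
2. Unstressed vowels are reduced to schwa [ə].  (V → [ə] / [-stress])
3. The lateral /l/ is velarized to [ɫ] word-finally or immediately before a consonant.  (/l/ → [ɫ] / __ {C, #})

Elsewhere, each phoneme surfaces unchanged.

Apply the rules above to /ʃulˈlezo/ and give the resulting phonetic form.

/ʃ/ — not in any rule's target class → [ʃ].
/u/ — between /ʃ/ and /l/, in an unstressed syllable — surfaces as [ə] (rule 2).
/l/ (between /u/ and /l/) occurs word-finally or immediately before a consonant → [ɫ] by rule 3.
/l/ — between /l/ and /e/; rule 3 does not apply here → [l].
/e/ (between /l/ and /z/): rule 2 targets it, but not in an unstressed syllable → unchanged [e].
/z/ (between /e/ and /o/): no rule targets it → [z].
/o/ meets the environment for rule 2 (in an unstressed syllable) → [ə].

[ʃəɫˈlezə]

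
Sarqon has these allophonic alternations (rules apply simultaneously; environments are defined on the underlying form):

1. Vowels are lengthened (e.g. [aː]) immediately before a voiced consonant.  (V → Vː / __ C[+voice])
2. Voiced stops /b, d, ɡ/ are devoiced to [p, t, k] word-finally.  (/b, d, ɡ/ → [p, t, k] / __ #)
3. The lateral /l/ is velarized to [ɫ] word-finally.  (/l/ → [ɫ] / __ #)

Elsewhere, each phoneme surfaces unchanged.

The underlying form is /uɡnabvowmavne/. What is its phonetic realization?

/u/ meets the environment for rule 1 (before a voiced consonant) → [uː].
/ɡ/ (between /u/ and /n/): rule 2 targets it, but not word-finally → unchanged [ɡ].
/a/ (between /n/ and /b/) occurs before a voiced consonant → [aː] by rule 1.
/b/ (between /a/ and /v/): rule 2 targets it, but not word-finally → unchanged [b].
/o/ (between /v/ and /w/) occurs before a voiced consonant → [oː] by rule 1.
Rule 1 applies to /a/ (between /m/ and /v/: before a voiced consonant) → [aː].
/e/ (word-final) fails the environment for rule 1, so it stays [e].

[uːɡnaːbvoːwmaːvne]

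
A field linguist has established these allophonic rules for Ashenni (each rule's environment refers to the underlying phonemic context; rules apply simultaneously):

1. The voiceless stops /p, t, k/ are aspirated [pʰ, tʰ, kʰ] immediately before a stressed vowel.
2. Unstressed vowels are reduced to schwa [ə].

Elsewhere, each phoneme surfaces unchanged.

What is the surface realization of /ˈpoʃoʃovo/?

[ˈpʰoʃəʃəvə]

Rule 1 applies to /p/ (word-initial: immediately before a stressed vowel) → [pʰ].
/o/ (between /p/ and /ʃ/): rule 2 targets it, but not in an unstressed syllable → unchanged [o].
/o/ — between /ʃ/ and /ʃ/, in an unstressed syllable — surfaces as [ə] (rule 2).
/o/ meets the environment for rule 2 (in an unstressed syllable) → [ə].
/o/ (word-final) occurs in an unstressed syllable → [ə] by rule 2.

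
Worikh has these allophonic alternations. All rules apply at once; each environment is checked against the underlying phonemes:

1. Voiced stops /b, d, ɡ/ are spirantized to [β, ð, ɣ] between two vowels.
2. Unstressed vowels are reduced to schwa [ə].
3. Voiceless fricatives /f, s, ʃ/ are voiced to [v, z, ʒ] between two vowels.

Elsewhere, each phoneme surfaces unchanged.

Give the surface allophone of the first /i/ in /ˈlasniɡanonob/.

[ə]

/i/ — between /n/ and /ɡ/, in an unstressed syllable — surfaces as [ə] (rule 2).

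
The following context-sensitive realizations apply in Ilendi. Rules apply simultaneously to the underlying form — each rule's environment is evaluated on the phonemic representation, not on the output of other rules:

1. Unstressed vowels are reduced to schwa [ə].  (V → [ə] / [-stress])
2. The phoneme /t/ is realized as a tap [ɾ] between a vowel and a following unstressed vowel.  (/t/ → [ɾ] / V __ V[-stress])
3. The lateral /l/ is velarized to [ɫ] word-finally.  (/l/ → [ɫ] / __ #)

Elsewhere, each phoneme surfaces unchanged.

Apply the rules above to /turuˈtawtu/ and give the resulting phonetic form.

/t/ (word-initial): rule 2 targets it, but not between a vowel and a following unstressed vowel → unchanged [t].
/u/ (between /t/ and /r/) occurs in an unstressed syllable → [ə] by rule 1.
/r/ (between /u/ and /u/): no rule targets it → [r].
/u/ — between /r/ and /t/, in an unstressed syllable — surfaces as [ə] (rule 1).
/t/ (between /u/ and /a/) fails the environment for rule 2, so it stays [t].
/a/ (between /t/ and /w/) fails the environment for rule 1, so it stays [a].
/w/ (between /a/ and /t/): no rule targets it → [w].
/t/ (between /w/ and /u/) fails the environment for rule 2, so it stays [t].
/u/ (word-final) occurs in an unstressed syllable → [ə] by rule 1.

[tərəˈtawtə]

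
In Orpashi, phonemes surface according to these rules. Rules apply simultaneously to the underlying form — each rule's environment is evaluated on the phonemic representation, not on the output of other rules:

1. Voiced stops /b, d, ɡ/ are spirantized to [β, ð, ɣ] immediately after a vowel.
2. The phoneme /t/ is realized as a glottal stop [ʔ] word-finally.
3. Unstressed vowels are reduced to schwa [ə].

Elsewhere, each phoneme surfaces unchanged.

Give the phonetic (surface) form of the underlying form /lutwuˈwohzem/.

/l/ (word-initial) is unaffected → [l].
/u/ — between /l/ and /t/, in an unstressed syllable — surfaces as [ə] (rule 3).
/t/ (between /u/ and /w/) is in the target of rule 2 but the environment (word-finally) is not met → [t].
/w/ — not in any rule's target class → [w].
Rule 3 applies to /u/ (between /w/ and /w/: in an unstressed syllable) → [ə].
/w/ (between /u/ and /o/) is unaffected → [w].
/o/ — between /w/ and /h/; rule 3 does not apply here → [o].
/h/ — not in any rule's target class → [h].
/z/ — not in any rule's target class → [z].
/e/ meets the environment for rule 3 (in an unstressed syllable) → [ə].
/m/ (word-final): no rule targets it → [m].

[lətwəˈwohzəm]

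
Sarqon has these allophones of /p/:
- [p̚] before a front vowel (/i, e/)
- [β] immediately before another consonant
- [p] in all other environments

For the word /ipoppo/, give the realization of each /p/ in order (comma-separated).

[p], [β], [p]

Occurrence 1 (position 2): no conditioning environment matches → elsewhere allophone [p].
Occurrence 2 (position 4): immediately before another consonant → [β].
Occurrence 3 (position 5): no conditioning environment matches → elsewhere allophone [p].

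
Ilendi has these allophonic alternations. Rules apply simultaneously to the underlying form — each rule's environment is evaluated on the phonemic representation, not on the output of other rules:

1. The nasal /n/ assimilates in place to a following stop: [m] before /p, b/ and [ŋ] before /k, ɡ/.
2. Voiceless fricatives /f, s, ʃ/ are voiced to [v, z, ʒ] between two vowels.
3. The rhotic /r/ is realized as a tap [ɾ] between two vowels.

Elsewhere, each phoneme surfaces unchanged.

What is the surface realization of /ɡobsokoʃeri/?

[ɡobsokoʒeɾi]

/s/ (between /b/ and /o/) fails the environment for rule 2, so it stays [s].
/ʃ/ meets the environment for rule 2 (between two vowels) → [ʒ].
/r/ (between /e/ and /i/) occurs between two vowels → [ɾ] by rule 3.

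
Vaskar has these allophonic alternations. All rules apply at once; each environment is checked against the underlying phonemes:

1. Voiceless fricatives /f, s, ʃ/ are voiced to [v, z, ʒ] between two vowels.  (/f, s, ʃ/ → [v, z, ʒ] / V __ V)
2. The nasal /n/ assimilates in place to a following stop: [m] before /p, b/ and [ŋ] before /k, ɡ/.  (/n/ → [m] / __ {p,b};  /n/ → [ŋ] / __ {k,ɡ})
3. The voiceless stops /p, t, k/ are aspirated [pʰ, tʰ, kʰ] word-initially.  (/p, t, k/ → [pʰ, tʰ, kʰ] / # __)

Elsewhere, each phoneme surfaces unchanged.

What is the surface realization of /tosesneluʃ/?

[tʰozesneluʃ]

/t/ (word-initial): word-initially, so rule 3 applies → [tʰ].
/s/ — between /o/ and /e/, between two vowels — surfaces as [z] (rule 1).
/s/ (between /e/ and /n/) fails the environment for rule 1, so it stays [s].
/n/ (between /s/ and /e/) fails the environment for rule 2, so it stays [n].
/ʃ/ (word-final) fails the environment for rule 1, so it stays [ʃ].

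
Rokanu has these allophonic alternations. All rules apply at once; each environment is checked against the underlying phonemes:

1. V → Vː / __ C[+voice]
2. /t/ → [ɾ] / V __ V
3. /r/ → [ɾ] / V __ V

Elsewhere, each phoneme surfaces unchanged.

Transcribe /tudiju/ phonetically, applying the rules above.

[tuːdiːju]

/t/ — word-initial; rule 2 does not apply here → [t].
/u/ (between /t/ and /d/) occurs before a voiced consonant → [uː] by rule 1.
Rule 1 applies to /i/ (between /d/ and /j/: before a voiced consonant) → [iː].
/u/ — word-final; rule 1 does not apply here → [u].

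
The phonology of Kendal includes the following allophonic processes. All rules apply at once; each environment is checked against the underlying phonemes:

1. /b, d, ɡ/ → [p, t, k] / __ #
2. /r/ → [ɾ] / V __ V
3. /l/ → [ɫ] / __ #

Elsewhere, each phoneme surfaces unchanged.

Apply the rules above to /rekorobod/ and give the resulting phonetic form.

/r/ (word-initial) is in the target of rule 2 but the environment (between two vowels) is not met → [r].
/e/ (between /r/ and /k/) is unaffected → [e].
/k/ (between /e/ and /o/) is unaffected → [k].
/o/ (between /k/ and /r/) is unaffected → [o].
/r/ (between /o/ and /o/) occurs between two vowels → [ɾ] by rule 2.
/o/ (between /r/ and /b/): no rule targets it → [o].
/b/ (between /o/ and /o/): rule 1 targets it, but not word-finally → unchanged [b].
/o/ (between /b/ and /d/): no rule targets it → [o].
/d/ — word-final, word-finally — surfaces as [t] (rule 1).

[rekoɾobot]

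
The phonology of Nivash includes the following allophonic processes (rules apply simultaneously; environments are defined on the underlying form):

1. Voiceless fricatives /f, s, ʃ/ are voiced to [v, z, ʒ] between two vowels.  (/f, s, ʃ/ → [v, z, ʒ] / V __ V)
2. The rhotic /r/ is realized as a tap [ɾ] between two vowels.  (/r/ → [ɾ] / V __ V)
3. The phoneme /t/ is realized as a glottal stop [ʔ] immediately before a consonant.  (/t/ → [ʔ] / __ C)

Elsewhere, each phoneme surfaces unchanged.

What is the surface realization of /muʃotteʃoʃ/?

/m/ — not in any rule's target class → [m].
/u/ — not in any rule's target class → [u].
/ʃ/ meets the environment for rule 1 (between two vowels) → [ʒ].
/o/ stays [o].
/t/ — between /o/ and /t/, immediately before a consonant — surfaces as [ʔ] (rule 3).
/t/ (between /t/ and /e/): rule 3 targets it, but not immediately before a consonant → unchanged [t].
/e/ — not in any rule's target class → [e].
/ʃ/ (between /e/ and /o/) occurs between two vowels → [ʒ] by rule 1.
/o/ — not in any rule's target class → [o].
/ʃ/ — word-final; rule 1 does not apply here → [ʃ].

[muʒoʔteʒoʃ]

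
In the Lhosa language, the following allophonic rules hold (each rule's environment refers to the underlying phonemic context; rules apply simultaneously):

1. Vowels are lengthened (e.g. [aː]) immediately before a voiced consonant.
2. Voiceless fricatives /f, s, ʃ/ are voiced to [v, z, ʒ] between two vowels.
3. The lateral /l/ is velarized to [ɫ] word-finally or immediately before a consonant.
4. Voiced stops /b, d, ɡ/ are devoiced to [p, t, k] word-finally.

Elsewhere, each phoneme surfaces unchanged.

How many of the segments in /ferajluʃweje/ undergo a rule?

Segments that undergo a rule: /e/ → [eː] (rule 1); /a/ → [aː] (rule 1); /e/ → [eː] (rule 1).
All other segments surface unchanged.

3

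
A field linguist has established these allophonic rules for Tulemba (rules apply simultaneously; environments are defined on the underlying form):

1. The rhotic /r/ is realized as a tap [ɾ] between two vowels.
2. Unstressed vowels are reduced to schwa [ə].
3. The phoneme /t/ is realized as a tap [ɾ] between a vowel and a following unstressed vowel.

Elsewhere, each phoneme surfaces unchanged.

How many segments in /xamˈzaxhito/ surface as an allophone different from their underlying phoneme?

Segments that undergo a rule: /a/ → [ə] (rule 2); /i/ → [ə] (rule 2); /t/ → [ɾ] (rule 3); /o/ → [ə] (rule 2).
All other segments surface unchanged.

4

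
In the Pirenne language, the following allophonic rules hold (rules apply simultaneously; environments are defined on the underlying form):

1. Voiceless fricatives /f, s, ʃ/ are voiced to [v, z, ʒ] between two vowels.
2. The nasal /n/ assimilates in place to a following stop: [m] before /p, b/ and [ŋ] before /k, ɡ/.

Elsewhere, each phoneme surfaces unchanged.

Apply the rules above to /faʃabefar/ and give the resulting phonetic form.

[faʒabevar]

/f/ (word-initial) is in the target of rule 1 but the environment (between two vowels) is not met → [f].
/a/ — not in any rule's target class → [a].
/ʃ/ (between /a/ and /a/) occurs between two vowels → [ʒ] by rule 1.
/a/ stays [a].
/b/ (between /a/ and /e/) is unaffected → [b].
/e/ (between /b/ and /f/) is unaffected → [e].
/f/ (between /e/ and /a/): between two vowels, so rule 1 applies → [v].
/a/ — not in any rule's target class → [a].
/r/ (word-final): no rule targets it → [r].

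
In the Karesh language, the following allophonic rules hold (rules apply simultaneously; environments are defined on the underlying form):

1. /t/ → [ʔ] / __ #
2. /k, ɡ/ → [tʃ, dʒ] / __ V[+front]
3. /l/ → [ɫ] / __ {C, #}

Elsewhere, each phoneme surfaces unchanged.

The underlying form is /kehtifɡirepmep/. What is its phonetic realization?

Rule 2 applies to /k/ (word-initial: before a front vowel) → [tʃ].
/e/ stays [e].
/h/ (between /e/ and /t/) is unaffected → [h].
/t/ — between /h/ and /i/; rule 1 does not apply here → [t].
/i/ — not in any rule's target class → [i].
/f/ — not in any rule's target class → [f].
/ɡ/ — between /f/ and /i/, before a front vowel — surfaces as [dʒ] (rule 2).
/i/ (between /ɡ/ and /r/): no rule targets it → [i].
/r/ (between /i/ and /e/) is unaffected → [r].
/e/ — not in any rule's target class → [e].
/p/ (between /e/ and /m/) is unaffected → [p].
/m/ (between /p/ and /e/): no rule targets it → [m].
/e/ — not in any rule's target class → [e].
/p/ stays [p].

[tʃehtifdʒirepmep]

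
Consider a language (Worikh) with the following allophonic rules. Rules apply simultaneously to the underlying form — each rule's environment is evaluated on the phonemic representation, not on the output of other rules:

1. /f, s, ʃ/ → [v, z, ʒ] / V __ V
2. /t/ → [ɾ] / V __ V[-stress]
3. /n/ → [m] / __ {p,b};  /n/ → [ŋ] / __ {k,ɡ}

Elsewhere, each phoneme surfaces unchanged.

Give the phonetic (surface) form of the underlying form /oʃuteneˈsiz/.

[oʒuɾeneˈziz]

/o/ (word-initial): no rule targets it → [o].
/ʃ/ (between /o/ and /u/) occurs between two vowels → [ʒ] by rule 1.
/u/ (between /ʃ/ and /t/) is unaffected → [u].
/t/ (between /u/ and /e/) occurs between a vowel and a following unstressed vowel → [ɾ] by rule 2.
/e/ (between /t/ and /n/): no rule targets it → [e].
/n/ — between /e/ and /e/; rule 3 does not apply here → [n].
/e/ stays [e].
/s/ meets the environment for rule 1 (between two vowels) → [z].
/i/ stays [i].
/z/ — not in any rule's target class → [z].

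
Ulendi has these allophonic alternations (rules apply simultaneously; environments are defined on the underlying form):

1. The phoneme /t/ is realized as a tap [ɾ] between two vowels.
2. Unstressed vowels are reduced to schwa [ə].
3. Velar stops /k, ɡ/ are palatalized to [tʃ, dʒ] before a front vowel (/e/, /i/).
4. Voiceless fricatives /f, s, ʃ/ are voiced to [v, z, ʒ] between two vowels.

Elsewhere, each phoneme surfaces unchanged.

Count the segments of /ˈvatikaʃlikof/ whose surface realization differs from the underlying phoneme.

Segments that undergo a rule: /t/ → [ɾ] (rule 1); /i/ → [ə] (rule 2); /a/ → [ə] (rule 2); /i/ → [ə] (rule 2); /o/ → [ə] (rule 2).
All other segments surface unchanged.

5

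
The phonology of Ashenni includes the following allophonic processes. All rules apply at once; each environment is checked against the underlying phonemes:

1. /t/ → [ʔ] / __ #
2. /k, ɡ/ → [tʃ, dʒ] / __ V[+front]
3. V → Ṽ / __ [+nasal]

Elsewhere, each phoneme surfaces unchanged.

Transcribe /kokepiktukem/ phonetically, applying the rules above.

/k/ (word-initial) fails the environment for rule 2, so it stays [k].
/o/ (between /k/ and /k/) is in the target of rule 3 but the environment (before a nasal consonant) is not met → [o].
/k/ — between /o/ and /e/, before a front vowel — surfaces as [tʃ] (rule 2).
/e/ (between /k/ and /p/) fails the environment for rule 3, so it stays [e].
/p/ stays [p].
/i/ (between /p/ and /k/) is in the target of rule 3 but the environment (before a nasal consonant) is not met → [i].
/k/ (between /i/ and /t/) fails the environment for rule 2, so it stays [k].
/t/ (between /k/ and /u/) is in the target of rule 1 but the environment (word-finally) is not met → [t].
/u/ (between /t/ and /k/): rule 3 targets it, but not before a nasal consonant → unchanged [u].
/k/ (between /u/ and /e/): before a front vowel, so rule 2 applies → [tʃ].
/e/ meets the environment for rule 3 (before a nasal consonant) → [ẽ].
/m/ (word-final): no rule targets it → [m].

[kotʃepiktutʃẽm]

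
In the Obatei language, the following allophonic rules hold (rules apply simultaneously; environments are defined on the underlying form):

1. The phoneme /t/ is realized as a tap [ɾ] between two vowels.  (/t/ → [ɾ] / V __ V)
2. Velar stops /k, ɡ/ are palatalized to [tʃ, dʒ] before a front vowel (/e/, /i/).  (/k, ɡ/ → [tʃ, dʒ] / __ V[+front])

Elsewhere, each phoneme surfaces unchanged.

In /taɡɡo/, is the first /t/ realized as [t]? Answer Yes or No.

Yes

/t/ (word-initial): rule 1 targets it, but not between two vowels → unchanged [t].
The actual realization is [t], which matches [t].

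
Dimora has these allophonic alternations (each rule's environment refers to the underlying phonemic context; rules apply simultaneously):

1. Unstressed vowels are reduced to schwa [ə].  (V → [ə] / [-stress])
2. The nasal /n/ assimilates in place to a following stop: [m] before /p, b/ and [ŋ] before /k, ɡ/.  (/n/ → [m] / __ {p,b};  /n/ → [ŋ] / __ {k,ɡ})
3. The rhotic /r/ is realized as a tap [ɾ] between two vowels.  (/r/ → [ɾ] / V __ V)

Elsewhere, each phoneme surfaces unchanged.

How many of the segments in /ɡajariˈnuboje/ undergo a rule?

Segments that undergo a rule: /a/ → [ə] (rule 1); /a/ → [ə] (rule 1); /r/ → [ɾ] (rule 3); /i/ → [ə] (rule 1); /o/ → [ə] (rule 1); /e/ → [ə] (rule 1).
All other segments surface unchanged.

6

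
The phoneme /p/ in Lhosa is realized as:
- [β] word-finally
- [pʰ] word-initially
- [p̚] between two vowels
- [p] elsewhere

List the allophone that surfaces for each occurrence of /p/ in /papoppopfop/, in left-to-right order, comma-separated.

Occurrence 1 (position 1): word-initially → [pʰ].
Occurrence 2 (position 3): between two vowels → [p̚].
Occurrence 3 (position 5): no conditioning environment matches → elsewhere allophone [p].
Occurrence 4 (position 6): no conditioning environment matches → elsewhere allophone [p].
Occurrence 5 (position 8): no conditioning environment matches → elsewhere allophone [p].
Occurrence 6 (position 11): word-finally → [β].

[pʰ], [p̚], [p], [p], [p], [β]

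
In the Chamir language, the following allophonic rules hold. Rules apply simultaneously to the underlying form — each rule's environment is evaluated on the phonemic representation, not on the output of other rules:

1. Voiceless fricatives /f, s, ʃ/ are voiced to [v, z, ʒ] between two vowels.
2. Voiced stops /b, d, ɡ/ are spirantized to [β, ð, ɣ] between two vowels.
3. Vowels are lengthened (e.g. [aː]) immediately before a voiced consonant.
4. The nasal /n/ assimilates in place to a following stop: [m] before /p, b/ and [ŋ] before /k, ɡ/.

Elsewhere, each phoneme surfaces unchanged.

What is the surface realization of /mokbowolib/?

/m/ — not in any rule's target class → [m].
/o/ (between /m/ and /k/) fails the environment for rule 3, so it stays [o].
/k/ (between /o/ and /b/) is unaffected → [k].
/b/ — between /k/ and /o/; rule 2 does not apply here → [b].
/o/ (between /b/ and /w/): before a voiced consonant, so rule 3 applies → [oː].
/w/ stays [w].
/o/ (between /w/ and /l/) occurs before a voiced consonant → [oː] by rule 3.
/l/ (between /o/ and /i/) is unaffected → [l].
/i/ (between /l/ and /b/) occurs before a voiced consonant → [iː] by rule 3.
/b/ (word-final) fails the environment for rule 2, so it stays [b].

[mokboːwoːliːb]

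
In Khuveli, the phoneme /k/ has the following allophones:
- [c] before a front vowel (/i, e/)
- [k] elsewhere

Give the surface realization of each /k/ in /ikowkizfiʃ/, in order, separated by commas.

[k], [c]

Occurrence 1 (position 2): no conditioning environment matches → elsewhere allophone [k].
Occurrence 2 (position 5): before a front vowel (/i, e/) → [c].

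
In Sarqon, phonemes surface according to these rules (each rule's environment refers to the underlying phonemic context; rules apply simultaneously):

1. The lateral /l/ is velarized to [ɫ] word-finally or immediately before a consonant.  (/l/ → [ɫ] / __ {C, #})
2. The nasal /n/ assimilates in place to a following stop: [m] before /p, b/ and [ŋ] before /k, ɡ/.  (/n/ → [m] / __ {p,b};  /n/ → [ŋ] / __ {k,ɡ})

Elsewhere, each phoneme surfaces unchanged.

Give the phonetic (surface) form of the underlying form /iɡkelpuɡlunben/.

/i/ (word-initial) is unaffected → [i].
/ɡ/ (between /i/ and /k/) is unaffected → [ɡ].
/k/ — not in any rule's target class → [k].
/e/ stays [e].
/l/ (between /e/ and /p/): word-finally or immediately before a consonant, so rule 1 applies → [ɫ].
/p/ stays [p].
/u/ — not in any rule's target class → [u].
/ɡ/ (between /u/ and /l/) is unaffected → [ɡ].
/l/ (between /ɡ/ and /u/): rule 1 targets it, but not word-finally or immediately before a consonant → unchanged [l].
/u/ stays [u].
/n/ (between /u/ and /b/) occurs before a labial or velar stop → [m] by rule 2.
/b/ (between /n/ and /e/): no rule targets it → [b].
/e/ — not in any rule's target class → [e].
/n/ (word-final): rule 2 targets it, but not before a labial or velar stop → unchanged [n].

[iɡkeɫpuɡlumben]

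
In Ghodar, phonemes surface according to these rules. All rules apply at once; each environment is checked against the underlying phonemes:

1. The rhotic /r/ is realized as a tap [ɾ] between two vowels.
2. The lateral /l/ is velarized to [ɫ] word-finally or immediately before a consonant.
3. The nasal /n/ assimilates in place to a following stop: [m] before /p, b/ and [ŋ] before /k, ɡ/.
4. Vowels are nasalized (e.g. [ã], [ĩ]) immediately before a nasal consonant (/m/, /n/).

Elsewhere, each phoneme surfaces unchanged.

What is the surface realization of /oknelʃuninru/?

[okneɫʃũnĩnru]

/o/ — word-initial; rule 4 does not apply here → [o].
/n/ (between /k/ and /e/) is in the target of rule 3 but the environment (before a labial or velar stop) is not met → [n].
/e/ — between /n/ and /l/; rule 4 does not apply here → [e].
Rule 2 applies to /l/ (between /e/ and /ʃ/: word-finally or immediately before a consonant) → [ɫ].
/u/ (between /ʃ/ and /n/): before a nasal consonant, so rule 4 applies → [ũ].
/n/ (between /u/ and /i/) fails the environment for rule 3, so it stays [n].
/i/ — between /n/ and /n/, before a nasal consonant — surfaces as [ĩ] (rule 4).
/n/ (between /i/ and /r/): rule 3 targets it, but not before a labial or velar stop → unchanged [n].
/r/ (between /n/ and /u/) is in the target of rule 1 but the environment (between two vowels) is not met → [r].
/u/ — word-final; rule 4 does not apply here → [u].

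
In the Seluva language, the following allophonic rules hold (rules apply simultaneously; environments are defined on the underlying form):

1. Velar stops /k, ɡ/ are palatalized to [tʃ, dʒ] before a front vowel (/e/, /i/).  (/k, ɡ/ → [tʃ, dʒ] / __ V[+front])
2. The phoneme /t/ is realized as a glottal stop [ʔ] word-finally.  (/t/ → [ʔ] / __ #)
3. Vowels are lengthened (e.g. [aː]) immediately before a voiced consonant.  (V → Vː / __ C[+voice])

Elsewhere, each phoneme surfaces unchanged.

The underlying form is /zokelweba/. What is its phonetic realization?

/z/ — not in any rule's target class → [z].
/o/ (between /z/ and /k/) is in the target of rule 3 but the environment (before a voiced consonant) is not met → [o].
Rule 1 applies to /k/ (between /o/ and /e/: before a front vowel) → [tʃ].
/e/ (between /k/ and /l/): before a voiced consonant, so rule 3 applies → [eː].
/l/ — not in any rule's target class → [l].
/w/ (between /l/ and /e/): no rule targets it → [w].
/e/ meets the environment for rule 3 (before a voiced consonant) → [eː].
/b/ (between /e/ and /a/) is unaffected → [b].
/a/ (word-final): rule 3 targets it, but not before a voiced consonant → unchanged [a].

[zotʃeːlweːba]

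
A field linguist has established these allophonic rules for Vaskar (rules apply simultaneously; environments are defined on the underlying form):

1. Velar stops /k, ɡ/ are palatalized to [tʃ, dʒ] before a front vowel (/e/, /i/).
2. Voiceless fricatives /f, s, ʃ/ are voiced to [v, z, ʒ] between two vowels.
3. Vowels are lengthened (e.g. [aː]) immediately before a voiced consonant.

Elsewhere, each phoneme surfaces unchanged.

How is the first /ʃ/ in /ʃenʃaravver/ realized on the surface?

/ʃ/ (word-initial) fails the environment for rule 2, so it stays [ʃ].

[ʃ]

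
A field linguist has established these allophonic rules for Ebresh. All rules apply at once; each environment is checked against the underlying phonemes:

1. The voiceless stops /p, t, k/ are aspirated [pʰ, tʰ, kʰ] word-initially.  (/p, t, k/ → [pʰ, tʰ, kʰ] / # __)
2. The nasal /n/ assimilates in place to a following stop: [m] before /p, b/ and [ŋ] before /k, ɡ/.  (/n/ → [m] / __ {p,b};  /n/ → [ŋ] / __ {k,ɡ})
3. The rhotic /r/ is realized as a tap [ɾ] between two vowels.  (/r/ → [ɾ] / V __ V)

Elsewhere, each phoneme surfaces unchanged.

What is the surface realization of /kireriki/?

[kʰiɾeɾiki]

/k/ — word-initial, word-initially — surfaces as [kʰ] (rule 1).
/i/ (between /k/ and /r/) is unaffected → [i].
/r/ (between /i/ and /e/) occurs between two vowels → [ɾ] by rule 3.
/e/ (between /r/ and /r/) is unaffected → [e].
/r/ (between /e/ and /i/): between two vowels, so rule 3 applies → [ɾ].
/i/ — not in any rule's target class → [i].
/k/ — between /i/ and /i/; rule 1 does not apply here → [k].
/i/ (word-final) is unaffected → [i].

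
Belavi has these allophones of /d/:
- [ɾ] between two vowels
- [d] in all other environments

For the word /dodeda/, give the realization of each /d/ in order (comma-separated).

[d], [ɾ], [ɾ]

Occurrence 1 (position 1): no conditioning environment matches → elsewhere allophone [d].
Occurrence 2 (position 3): between two vowels → [ɾ].
Occurrence 3 (position 5): between two vowels → [ɾ].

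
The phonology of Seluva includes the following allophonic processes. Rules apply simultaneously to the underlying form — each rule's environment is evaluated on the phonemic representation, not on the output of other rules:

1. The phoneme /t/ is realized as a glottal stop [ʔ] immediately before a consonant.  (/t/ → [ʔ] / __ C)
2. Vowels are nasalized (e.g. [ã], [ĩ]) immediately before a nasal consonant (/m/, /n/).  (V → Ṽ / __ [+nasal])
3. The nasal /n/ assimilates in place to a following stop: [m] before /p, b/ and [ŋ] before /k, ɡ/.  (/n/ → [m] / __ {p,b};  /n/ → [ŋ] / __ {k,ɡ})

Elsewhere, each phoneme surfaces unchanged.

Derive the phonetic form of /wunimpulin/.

/w/ (word-initial) is unaffected → [w].
/u/ (between /w/ and /n/): before a nasal consonant, so rule 2 applies → [ũ].
/n/ (between /u/ and /i/) is in the target of rule 3 but the environment (before a labial or velar stop) is not met → [n].
/i/ (between /n/ and /m/): before a nasal consonant, so rule 2 applies → [ĩ].
/m/ (between /i/ and /p/): no rule targets it → [m].
/p/ (between /m/ and /u/) is unaffected → [p].
/u/ (between /p/ and /l/) fails the environment for rule 2, so it stays [u].
/l/ — not in any rule's target class → [l].
Rule 2 applies to /i/ (between /l/ and /n/: before a nasal consonant) → [ĩ].
/n/ (word-final): rule 3 targets it, but not before a labial or velar stop → unchanged [n].

[wũnĩmpulĩn]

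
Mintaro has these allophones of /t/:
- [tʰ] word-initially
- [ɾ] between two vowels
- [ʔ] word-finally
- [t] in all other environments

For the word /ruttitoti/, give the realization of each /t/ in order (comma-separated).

Occurrence 1 (position 3): no conditioning environment matches → elsewhere allophone [t].
Occurrence 2 (position 4): no conditioning environment matches → elsewhere allophone [t].
Occurrence 3 (position 6): between two vowels → [ɾ].
Occurrence 4 (position 8): between two vowels → [ɾ].

[t], [t], [ɾ], [ɾ]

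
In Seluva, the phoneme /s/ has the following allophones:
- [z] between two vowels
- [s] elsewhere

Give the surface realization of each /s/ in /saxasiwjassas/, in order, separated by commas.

Occurrence 1 (position 1): no conditioning environment matches → elsewhere allophone [s].
Occurrence 2 (position 5): between two vowels → [z].
Occurrence 3 (position 10): no conditioning environment matches → elsewhere allophone [s].
Occurrence 4 (position 11): no conditioning environment matches → elsewhere allophone [s].
Occurrence 5 (position 13): no conditioning environment matches → elsewhere allophone [s].

[s], [z], [s], [s], [s]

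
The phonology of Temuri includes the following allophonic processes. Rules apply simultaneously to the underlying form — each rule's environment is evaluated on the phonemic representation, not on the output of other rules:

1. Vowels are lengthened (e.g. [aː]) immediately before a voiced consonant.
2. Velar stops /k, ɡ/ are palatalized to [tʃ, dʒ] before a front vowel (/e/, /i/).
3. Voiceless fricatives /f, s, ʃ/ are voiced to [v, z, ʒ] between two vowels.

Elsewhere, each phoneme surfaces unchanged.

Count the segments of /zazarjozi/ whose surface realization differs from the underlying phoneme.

3

Segments that undergo a rule: /a/ → [aː] (rule 1); /a/ → [aː] (rule 1); /o/ → [oː] (rule 1).
All other segments surface unchanged.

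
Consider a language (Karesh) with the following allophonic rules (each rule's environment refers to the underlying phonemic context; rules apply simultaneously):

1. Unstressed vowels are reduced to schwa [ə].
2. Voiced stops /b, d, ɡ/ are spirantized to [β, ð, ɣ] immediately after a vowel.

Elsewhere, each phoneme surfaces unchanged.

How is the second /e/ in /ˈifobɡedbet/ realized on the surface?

/e/ meets the environment for rule 1 (in an unstressed syllable) → [ə].

[ə]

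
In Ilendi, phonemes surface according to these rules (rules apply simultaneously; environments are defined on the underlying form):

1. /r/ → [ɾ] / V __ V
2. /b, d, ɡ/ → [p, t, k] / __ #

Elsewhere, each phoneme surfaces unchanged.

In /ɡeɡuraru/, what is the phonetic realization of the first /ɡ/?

/ɡ/ (word-initial) is in the target of rule 2 but the environment (word-finally) is not met → [ɡ].

[ɡ]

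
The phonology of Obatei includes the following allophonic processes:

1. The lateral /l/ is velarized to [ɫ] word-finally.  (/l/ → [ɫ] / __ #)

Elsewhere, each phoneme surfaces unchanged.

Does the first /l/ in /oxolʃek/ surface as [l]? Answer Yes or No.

/l/ (between /o/ and /ʃ/) fails the environment for rule 1, so it stays [l].
The actual realization is [l], which matches [l].

Yes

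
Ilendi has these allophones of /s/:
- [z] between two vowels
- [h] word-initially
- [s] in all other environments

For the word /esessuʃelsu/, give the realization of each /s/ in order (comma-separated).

Occurrence 1 (position 2): between two vowels → [z].
Occurrence 2 (position 4): no conditioning environment matches → elsewhere allophone [s].
Occurrence 3 (position 5): no conditioning environment matches → elsewhere allophone [s].
Occurrence 4 (position 10): no conditioning environment matches → elsewhere allophone [s].

[z], [s], [s], [s]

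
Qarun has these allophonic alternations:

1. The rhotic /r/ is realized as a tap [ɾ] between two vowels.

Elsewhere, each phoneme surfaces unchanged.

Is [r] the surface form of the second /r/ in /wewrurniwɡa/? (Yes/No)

/r/ — between /u/ and /n/; rule 1 does not apply here → [r].
The actual realization is [r], which matches [r].

Yes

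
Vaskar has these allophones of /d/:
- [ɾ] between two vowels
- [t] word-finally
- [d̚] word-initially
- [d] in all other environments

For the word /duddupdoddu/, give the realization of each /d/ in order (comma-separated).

Occurrence 1 (position 1): word-initially → [d̚].
Occurrence 2 (position 3): no conditioning environment matches → elsewhere allophone [d].
Occurrence 3 (position 4): no conditioning environment matches → elsewhere allophone [d].
Occurrence 4 (position 7): no conditioning environment matches → elsewhere allophone [d].
Occurrence 5 (position 9): no conditioning environment matches → elsewhere allophone [d].
Occurrence 6 (position 10): no conditioning environment matches → elsewhere allophone [d].

[d̚], [d], [d], [d], [d], [d]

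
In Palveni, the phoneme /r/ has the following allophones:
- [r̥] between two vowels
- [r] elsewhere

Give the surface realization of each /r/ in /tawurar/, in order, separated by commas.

Occurrence 1 (position 5): between two vowels → [r̥].
Occurrence 2 (position 7): no conditioning environment matches → elsewhere allophone [r].

[r̥], [r]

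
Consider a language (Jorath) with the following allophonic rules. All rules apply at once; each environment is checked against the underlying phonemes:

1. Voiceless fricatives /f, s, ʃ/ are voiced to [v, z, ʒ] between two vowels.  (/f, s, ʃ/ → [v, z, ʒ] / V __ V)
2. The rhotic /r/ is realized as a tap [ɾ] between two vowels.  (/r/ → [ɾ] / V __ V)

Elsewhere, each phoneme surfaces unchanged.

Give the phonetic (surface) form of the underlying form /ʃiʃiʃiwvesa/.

[ʃiʒiʒiwveza]

/ʃ/ — word-initial; rule 1 does not apply here → [ʃ].
/ʃ/ (between /i/ and /i/): between two vowels, so rule 1 applies → [ʒ].
Rule 1 applies to /ʃ/ (between /i/ and /i/: between two vowels) → [ʒ].
/s/ (between /e/ and /a/): between two vowels, so rule 1 applies → [z].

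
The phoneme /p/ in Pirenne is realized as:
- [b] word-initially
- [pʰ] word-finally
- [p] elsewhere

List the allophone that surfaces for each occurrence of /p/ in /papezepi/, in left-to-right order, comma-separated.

[b], [p], [p]

Occurrence 1 (position 1): word-initially → [b].
Occurrence 2 (position 3): no conditioning environment matches → elsewhere allophone [p].
Occurrence 3 (position 7): no conditioning environment matches → elsewhere allophone [p].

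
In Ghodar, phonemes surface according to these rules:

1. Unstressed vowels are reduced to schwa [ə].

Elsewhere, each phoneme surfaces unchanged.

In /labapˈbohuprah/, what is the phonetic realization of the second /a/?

/a/ — between /b/ and /p/, in an unstressed syllable — surfaces as [ə] (rule 1).

[ə]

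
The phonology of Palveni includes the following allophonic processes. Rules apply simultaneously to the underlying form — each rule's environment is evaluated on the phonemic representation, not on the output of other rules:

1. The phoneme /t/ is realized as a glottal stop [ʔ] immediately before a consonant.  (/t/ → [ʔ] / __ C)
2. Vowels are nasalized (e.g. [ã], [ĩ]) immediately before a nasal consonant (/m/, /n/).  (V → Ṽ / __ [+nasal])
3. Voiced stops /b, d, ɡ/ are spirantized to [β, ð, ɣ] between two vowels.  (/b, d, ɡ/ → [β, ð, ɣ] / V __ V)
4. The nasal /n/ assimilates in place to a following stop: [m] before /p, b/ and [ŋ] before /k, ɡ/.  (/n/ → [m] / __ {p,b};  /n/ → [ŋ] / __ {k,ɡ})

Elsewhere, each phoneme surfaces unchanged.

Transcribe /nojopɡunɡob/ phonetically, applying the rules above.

/n/ (word-initial) is in the target of rule 4 but the environment (before a labial or velar stop) is not met → [n].
/o/ (between /n/ and /j/): rule 2 targets it, but not before a nasal consonant → unchanged [o].
/j/ (between /o/ and /o/) is unaffected → [j].
/o/ (between /j/ and /p/) is in the target of rule 2 but the environment (before a nasal consonant) is not met → [o].
/p/ stays [p].
/ɡ/ — between /p/ and /u/; rule 3 does not apply here → [ɡ].
/u/ meets the environment for rule 2 (before a nasal consonant) → [ũ].
/n/ — between /u/ and /ɡ/, before a labial or velar stop — surfaces as [ŋ] (rule 4).
/ɡ/ (between /n/ and /o/) is in the target of rule 3 but the environment (between two vowels) is not met → [ɡ].
/o/ (between /ɡ/ and /b/) fails the environment for rule 2, so it stays [o].
/b/ (word-final) is in the target of rule 3 but the environment (between two vowels) is not met → [b].

[nojopɡũŋɡob]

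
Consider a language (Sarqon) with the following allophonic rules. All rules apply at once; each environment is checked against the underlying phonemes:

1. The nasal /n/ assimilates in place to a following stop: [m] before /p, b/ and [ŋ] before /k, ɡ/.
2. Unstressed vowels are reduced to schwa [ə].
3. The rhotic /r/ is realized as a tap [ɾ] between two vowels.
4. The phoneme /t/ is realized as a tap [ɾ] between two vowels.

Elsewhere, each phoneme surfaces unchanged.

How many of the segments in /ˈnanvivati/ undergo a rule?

4

Segments that undergo a rule: /i/ → [ə] (rule 2); /a/ → [ə] (rule 2); /t/ → [ɾ] (rule 4); /i/ → [ə] (rule 2).
All other segments surface unchanged.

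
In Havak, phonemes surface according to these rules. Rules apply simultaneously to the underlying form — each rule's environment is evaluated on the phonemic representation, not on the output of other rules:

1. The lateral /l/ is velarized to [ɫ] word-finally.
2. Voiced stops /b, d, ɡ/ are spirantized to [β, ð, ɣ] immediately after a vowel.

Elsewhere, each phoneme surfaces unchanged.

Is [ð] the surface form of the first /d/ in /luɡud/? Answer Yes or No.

/d/ (word-final): immediately after a vowel, so rule 2 applies → [ð].
The actual realization is [ð], which matches [ð].

Yes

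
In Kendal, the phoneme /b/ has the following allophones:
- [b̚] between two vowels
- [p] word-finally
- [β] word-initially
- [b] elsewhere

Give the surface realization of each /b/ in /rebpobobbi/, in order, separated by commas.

Occurrence 1 (position 3): no conditioning environment matches → elsewhere allophone [b].
Occurrence 2 (position 6): between two vowels → [b̚].
Occurrence 3 (position 8): no conditioning environment matches → elsewhere allophone [b].
Occurrence 4 (position 9): no conditioning environment matches → elsewhere allophone [b].

[b], [b̚], [b], [b]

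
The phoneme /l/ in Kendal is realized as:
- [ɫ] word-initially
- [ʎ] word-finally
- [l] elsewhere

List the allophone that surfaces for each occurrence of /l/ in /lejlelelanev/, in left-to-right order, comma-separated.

[ɫ], [l], [l], [l]

Occurrence 1 (position 1): word-initially → [ɫ].
Occurrence 2 (position 4): no conditioning environment matches → elsewhere allophone [l].
Occurrence 3 (position 6): no conditioning environment matches → elsewhere allophone [l].
Occurrence 4 (position 8): no conditioning environment matches → elsewhere allophone [l].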